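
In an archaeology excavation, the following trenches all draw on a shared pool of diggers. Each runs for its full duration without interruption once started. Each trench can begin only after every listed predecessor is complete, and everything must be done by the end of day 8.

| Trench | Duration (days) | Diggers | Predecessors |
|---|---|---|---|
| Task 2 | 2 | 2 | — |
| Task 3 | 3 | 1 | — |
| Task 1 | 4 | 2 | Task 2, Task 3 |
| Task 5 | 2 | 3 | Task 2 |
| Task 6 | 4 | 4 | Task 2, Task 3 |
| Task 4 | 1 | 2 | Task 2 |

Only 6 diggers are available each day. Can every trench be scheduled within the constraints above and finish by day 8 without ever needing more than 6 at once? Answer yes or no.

yes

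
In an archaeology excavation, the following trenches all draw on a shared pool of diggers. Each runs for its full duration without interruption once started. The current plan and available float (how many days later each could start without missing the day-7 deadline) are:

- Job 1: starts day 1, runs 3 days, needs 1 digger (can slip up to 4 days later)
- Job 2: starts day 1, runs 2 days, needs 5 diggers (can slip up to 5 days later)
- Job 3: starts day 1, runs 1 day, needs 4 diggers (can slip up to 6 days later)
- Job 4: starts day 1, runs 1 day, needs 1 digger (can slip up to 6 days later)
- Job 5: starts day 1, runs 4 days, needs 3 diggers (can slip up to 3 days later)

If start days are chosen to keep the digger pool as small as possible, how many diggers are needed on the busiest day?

Early-start (Job 1@1, Job 2@1, Job 3@1, Job 4@1, Job 5@1) gives peak 14: d1:14  d2:9  d3:4  d4:3  d5:0  d6:0  d7:0.
Shift Job 2→5, Job 3→7.
Schedule Job 1@1, Job 2@5, Job 3@7, Job 4@1, Job 5@1: d1:5  d2:4  d3:4  d4:3  d5:5  d6:5  d7:4 — peak 5.
Total digger-days = 30 over 7 days ⇒ peak ≥ ⌈30/7⌉ = 5, so 5 is optimal.

5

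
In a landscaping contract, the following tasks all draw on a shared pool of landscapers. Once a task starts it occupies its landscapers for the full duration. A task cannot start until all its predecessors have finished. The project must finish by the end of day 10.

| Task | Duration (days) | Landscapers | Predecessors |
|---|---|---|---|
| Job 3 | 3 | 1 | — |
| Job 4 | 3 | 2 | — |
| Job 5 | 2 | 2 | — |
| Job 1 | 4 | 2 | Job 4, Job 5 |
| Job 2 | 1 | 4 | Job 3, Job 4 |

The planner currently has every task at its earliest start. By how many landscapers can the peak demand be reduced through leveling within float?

Early-start peak: d1:5  d2:5  d3:3  d4:6  d5:2  d6:2  d7:2  d8:0  d9:0  d10:0 ⇒ 6.
Leveled (Job 3@1, Job 4@1, Job 5@4, Job 1@6, Job 2@10): d1:3  d2:3  d3:3  d4:2  d5:2  d6:2  d7:2  d8:2  d9:2  d10:4 ⇒ 4.
Reduction 6 − 4 = 2.

2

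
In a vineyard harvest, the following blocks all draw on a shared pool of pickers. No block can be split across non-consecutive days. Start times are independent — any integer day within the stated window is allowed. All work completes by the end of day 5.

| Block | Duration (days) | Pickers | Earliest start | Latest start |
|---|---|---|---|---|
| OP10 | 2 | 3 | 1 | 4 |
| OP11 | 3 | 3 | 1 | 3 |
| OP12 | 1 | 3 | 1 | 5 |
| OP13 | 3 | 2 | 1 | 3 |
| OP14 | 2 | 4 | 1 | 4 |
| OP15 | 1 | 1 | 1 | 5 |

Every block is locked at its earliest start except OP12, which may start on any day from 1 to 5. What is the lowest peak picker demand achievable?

13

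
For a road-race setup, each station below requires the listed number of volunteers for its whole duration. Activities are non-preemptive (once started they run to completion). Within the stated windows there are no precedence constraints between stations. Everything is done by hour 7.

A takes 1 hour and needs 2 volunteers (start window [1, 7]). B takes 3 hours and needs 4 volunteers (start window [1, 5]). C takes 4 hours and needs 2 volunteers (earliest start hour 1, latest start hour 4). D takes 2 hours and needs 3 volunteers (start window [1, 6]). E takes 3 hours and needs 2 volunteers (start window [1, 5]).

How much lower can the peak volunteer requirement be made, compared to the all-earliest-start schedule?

Early-start peak: h1:13  h2:11  h3:8  h4:2  h5:0  h6:0  h7:0 ⇒ 13.
Leveled (A@1, B@1, C@2, D@6, E@4): h1:6  h2:6  h3:6  h4:4  h5:4  h6:5  h7:3 ⇒ 6.
Reduction 13 − 6 = 7.

7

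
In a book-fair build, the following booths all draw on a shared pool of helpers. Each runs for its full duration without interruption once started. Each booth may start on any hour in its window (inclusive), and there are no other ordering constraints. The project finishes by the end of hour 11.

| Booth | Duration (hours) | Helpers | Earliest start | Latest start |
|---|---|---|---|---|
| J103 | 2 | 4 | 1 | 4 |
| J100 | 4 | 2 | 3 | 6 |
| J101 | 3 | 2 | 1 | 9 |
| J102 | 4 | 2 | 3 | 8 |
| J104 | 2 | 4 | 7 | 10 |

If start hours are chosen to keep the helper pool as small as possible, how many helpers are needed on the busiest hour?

Early-start (J103@1, J100@3, J101@1, J102@3, J104@7) gives peak 6: h1:6  h2:6  h3:6  h4:4  h5:4  h6:4  h7:4  h8:4  h9:0  h10:0  h11:0.
Shift J101→3, J102→6, J104→10.
Schedule J103@1, J100@3, J101@3, J102@6, J104@10: h1:4  h2:4  h3:4  h4:4  h5:4  h6:4  h7:2  h8:2  h9:2  h10:4  h11:4 — peak 4.
Total helper-hours = 38 over 11 hours ⇒ peak ≥ ⌈38/11⌉ = 4, so 4 is optimal.

4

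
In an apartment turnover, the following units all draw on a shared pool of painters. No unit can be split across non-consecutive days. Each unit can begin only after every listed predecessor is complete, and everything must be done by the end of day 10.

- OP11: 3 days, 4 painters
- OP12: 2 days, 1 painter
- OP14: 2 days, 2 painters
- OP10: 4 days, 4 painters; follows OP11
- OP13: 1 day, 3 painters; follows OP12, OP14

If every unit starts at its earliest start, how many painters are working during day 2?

7

At early start, day 2 has: OP11, OP12, OP14.
Demand: 4 + 1 + 2 = 7.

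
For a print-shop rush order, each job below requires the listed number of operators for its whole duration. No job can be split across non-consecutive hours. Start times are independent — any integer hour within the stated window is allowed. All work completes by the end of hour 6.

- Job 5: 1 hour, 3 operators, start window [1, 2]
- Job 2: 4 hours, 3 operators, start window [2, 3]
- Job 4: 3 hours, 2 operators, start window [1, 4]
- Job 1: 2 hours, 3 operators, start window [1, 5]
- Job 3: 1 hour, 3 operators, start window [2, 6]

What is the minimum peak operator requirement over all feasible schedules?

6

Early-start (Job 5@1, Job 2@2, Job 4@1, Job 1@1, Job 3@2) gives peak 11: h1:8  h2:11  h3:5  h4:3  h5:3  h6:0.
Shift Job 1→4, Job 3→6.
Schedule Job 5@1, Job 2@2, Job 4@1, Job 1@4, Job 3@6: h1:5  h2:5  h3:5  h4:6  h5:6  h6:3 — peak 6.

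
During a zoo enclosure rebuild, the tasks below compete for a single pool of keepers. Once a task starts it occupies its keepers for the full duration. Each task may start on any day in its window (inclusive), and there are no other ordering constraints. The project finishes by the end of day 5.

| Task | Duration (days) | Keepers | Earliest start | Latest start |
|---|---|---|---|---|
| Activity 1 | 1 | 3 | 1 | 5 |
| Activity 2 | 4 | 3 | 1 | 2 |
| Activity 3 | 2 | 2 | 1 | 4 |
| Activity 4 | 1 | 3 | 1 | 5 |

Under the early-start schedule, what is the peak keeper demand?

Early-start schedule: Activity 1@1, Activity 2@1, Activity 3@1, Activity 4@1.
Load per day: day 1: 11, day 2: 5, day 3: 3, day 4: 3, day 5: 0.
Peak is 11.

11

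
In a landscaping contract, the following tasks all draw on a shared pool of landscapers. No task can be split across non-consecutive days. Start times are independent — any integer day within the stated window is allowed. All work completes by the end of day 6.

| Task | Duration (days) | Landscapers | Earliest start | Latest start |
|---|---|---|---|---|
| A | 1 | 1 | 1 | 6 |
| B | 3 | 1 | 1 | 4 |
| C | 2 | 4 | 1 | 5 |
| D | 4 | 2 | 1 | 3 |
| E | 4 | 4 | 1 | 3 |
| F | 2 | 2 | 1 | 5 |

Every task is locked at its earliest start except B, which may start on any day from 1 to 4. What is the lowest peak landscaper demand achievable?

13

B@1: d1:14  d2:13  d3:7  d4:6  d5:0  d6:0 → peak 14
B@2: d1:13  d2:13  d3:7  d4:7  d5:0  d6:0 → peak 13
B@3: d1:13  d2:12  d3:7  d4:7  d5:1  d6:0 → peak 13
B@4: d1:13  d2:12  d3:6  d4:7  d5:1  d6:1 → peak 13
Best is B@2, peak 13.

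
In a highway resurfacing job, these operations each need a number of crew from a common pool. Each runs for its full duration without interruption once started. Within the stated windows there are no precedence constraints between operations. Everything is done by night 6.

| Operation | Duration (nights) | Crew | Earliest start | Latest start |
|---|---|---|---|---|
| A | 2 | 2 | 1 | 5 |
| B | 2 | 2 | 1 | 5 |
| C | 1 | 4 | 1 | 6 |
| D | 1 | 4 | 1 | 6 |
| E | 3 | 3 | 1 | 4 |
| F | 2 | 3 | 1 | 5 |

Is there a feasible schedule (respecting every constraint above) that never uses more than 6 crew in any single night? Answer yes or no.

yes

Schedule A@1, B@2, C@1, D@3, E@4, F@4: n1:6  n2:4  n3:6  n4:6  n5:6  n6:3 — peak 6 ≤ 6.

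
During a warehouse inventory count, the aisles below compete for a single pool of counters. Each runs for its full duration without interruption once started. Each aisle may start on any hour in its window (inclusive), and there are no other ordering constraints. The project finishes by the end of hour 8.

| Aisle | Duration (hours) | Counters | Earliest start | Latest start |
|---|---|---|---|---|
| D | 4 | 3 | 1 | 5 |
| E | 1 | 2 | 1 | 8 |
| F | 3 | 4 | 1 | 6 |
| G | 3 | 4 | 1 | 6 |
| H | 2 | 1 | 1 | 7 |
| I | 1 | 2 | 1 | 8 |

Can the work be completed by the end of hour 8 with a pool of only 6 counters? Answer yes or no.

The minimum achievable peak is 7; 6 < 7, so no feasible schedule stays within the cap.

no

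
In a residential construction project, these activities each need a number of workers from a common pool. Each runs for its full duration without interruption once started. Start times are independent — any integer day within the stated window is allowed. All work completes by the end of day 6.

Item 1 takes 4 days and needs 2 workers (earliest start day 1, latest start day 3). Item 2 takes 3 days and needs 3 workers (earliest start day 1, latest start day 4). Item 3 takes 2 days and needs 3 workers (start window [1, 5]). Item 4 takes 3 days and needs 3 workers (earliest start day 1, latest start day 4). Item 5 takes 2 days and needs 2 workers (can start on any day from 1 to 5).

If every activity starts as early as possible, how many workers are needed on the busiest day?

13

Early-start schedule: Item 1@1, Item 2@1, Item 3@1, Item 4@1, Item 5@1.
Load per day: day 1: 13, day 2: 13, day 3: 8, day 4: 2, day 5: 0, day 6: 0.
Peak is 13.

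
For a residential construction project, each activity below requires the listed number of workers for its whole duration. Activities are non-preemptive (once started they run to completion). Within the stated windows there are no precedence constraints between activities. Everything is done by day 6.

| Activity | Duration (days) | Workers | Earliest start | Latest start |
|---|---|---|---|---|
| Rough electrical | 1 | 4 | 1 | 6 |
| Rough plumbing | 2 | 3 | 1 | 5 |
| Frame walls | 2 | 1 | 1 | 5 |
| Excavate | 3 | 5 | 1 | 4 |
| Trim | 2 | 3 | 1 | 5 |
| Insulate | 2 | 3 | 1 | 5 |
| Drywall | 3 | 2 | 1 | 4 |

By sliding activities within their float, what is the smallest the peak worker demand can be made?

Early-start (Rough electrical@1, Rough plumbing@1, Frame walls@1, Excavate@1, Trim@1, Insulate@1, Drywall@1) gives peak 21: d1:21  d2:17  d3:7  d4:0  d5:0  d6:0.
Shift Frame walls→3, Excavate→2, Trim→5, Insulate→5, Drywall→3.
Schedule Rough electrical@1, Rough plumbing@1, Frame walls@3, Excavate@2, Trim@5, Insulate@5, Drywall@3: d1:7  d2:8  d3:8  d4:8  d5:8  d6:6 — peak 8.
Total worker-days = 45 over 6 days ⇒ peak ≥ ⌈45/6⌉ = 8, so 8 is optimal.

8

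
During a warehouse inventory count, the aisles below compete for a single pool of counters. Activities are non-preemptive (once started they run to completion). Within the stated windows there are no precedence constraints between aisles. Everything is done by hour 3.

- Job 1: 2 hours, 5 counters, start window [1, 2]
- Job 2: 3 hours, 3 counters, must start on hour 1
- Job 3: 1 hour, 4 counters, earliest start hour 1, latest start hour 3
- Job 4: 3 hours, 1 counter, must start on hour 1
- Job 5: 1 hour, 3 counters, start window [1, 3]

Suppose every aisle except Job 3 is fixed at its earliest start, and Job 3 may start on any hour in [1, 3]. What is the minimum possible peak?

Job 3@1: h1:16  h2:9  h3:4 → peak 16
Job 3@2: h1:12  h2:13  h3:4 → peak 13
Job 3@3: h1:12  h2:9  h3:8 → peak 12
Best is Job 3@3, peak 12.

12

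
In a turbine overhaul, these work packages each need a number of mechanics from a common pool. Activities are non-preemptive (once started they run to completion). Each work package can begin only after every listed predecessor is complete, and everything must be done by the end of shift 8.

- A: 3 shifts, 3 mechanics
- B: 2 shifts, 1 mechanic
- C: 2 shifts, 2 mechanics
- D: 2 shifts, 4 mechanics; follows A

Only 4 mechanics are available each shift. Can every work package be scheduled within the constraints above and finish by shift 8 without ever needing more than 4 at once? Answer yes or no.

yes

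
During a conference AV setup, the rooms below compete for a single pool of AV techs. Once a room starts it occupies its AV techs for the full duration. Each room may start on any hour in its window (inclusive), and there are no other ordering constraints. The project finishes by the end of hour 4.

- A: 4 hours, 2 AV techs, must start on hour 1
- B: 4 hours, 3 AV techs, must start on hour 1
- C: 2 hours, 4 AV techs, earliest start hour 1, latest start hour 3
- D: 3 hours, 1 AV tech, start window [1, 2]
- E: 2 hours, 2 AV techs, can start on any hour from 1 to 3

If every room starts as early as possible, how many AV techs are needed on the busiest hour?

Early-start schedule: A@1, B@1, C@1, D@1, E@1.
Load per hour: hour 1: 12, hour 2: 12, hour 3: 6, hour 4: 5.
Peak is 12.

12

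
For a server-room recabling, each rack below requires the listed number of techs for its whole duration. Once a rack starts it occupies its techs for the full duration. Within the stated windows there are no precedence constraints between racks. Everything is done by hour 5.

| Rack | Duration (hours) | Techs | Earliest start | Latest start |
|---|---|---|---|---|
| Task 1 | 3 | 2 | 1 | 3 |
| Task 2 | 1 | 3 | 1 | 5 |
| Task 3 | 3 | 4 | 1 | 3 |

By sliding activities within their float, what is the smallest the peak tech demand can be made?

6

Early-start (Task 1@1, Task 2@1, Task 3@1) gives peak 9: h1:9  h2:6  h3:6  h4:0  h5:0.
Shift Task 3→2.
Schedule Task 1@1, Task 2@1, Task 3@2: h1:5  h2:6  h3:6  h4:4  h5:0 — peak 6.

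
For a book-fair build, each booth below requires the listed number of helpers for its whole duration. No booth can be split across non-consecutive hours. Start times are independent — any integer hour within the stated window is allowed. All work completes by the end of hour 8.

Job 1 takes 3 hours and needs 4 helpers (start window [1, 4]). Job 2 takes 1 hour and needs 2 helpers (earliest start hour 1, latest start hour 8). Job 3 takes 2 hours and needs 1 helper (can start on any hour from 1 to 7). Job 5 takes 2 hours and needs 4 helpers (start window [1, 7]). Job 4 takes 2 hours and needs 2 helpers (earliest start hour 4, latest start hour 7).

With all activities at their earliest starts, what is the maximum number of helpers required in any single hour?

Early-start schedule: Job 1@1, Job 2@1, Job 3@1, Job 5@1, Job 4@4.
Load per hour: hour 1: 11, hour 2: 9, hour 3: 4, hour 4: 2, hour 5: 2, hour 6: 0, hour 7: 0, hour 8: 0.
Peak is 11.

11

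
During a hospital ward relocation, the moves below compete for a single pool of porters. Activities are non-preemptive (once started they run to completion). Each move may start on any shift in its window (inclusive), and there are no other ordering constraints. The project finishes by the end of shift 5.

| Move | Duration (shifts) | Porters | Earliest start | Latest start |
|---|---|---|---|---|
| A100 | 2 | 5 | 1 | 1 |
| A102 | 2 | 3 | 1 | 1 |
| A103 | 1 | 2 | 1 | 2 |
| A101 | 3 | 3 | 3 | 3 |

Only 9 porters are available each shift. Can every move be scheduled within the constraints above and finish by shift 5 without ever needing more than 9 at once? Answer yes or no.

no

The minimum achievable peak is 10; 9 < 10, so no feasible schedule stays within the cap.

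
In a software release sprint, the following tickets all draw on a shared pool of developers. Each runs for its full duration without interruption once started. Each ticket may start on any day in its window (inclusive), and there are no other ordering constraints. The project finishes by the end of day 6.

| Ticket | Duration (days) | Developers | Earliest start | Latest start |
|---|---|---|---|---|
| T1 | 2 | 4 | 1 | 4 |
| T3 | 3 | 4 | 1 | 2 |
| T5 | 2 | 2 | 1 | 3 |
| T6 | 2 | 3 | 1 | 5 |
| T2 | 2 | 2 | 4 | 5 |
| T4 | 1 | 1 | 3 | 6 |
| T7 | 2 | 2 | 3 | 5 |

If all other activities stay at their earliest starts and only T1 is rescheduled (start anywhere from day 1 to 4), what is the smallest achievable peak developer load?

T1@1: d1:13  d2:13  d3:7  d4:4  d5:2  d6:0 → peak 13
T1@2: d1:9  d2:13  d3:11  d4:4  d5:2  d6:0 → peak 13
T1@3: d1:9  d2:9  d3:11  d4:8  d5:2  d6:0 → peak 11
T1@4: d1:9  d2:9  d3:7  d4:8  d5:6  d6:0 → peak 9
Best is T1@4, peak 9.

9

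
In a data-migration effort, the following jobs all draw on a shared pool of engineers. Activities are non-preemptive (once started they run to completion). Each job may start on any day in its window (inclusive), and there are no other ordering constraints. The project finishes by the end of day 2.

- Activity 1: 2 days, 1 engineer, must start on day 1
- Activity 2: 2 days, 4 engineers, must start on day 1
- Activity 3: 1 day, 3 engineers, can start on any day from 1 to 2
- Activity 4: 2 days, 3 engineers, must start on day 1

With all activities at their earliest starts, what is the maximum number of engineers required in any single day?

11

Early-start schedule: Activity 1@1, Activity 2@1, Activity 3@1, Activity 4@1.
Load per day: day 1: 11, day 2: 8.
Peak is 11.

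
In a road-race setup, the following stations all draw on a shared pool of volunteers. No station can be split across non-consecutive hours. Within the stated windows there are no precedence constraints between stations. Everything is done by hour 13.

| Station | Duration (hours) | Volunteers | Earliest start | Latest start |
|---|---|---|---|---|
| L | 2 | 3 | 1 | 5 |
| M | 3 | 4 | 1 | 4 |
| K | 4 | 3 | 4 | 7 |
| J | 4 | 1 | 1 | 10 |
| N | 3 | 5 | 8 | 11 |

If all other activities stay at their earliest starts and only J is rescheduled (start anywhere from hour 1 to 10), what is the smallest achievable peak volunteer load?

J@1: h1:8  h2:8  h3:5  h4:4  h5:3  h6:3  h7:3  h8:5  h9:5  h10:5  h11:0  h12:0  h13:0 → peak 8
J@2: h1:7  h2:8  h3:5  h4:4  h5:4  h6:3  h7:3  h8:5  h9:5  h10:5  h11:0  h12:0  h13:0 → peak 8
J@3: h1:7  h2:7  h3:5  h4:4  h5:4  h6:4  h7:3  h8:5  h9:5  h10:5  h11:0  h12:0  h13:0 → peak 7
J@4: h1:7  h2:7  h3:4  h4:4  h5:4  h6:4  h7:4  h8:5  h9:5  h10:5  h11:0  h12:0  h13:0 → peak 7
J@5: h1:7  h2:7  h3:4  h4:3  h5:4  h6:4  h7:4  h8:6  h9:5  h10:5  h11:0  h12:0  h13:0 → peak 7
J@6: h1:7  h2:7  h3:4  h4:3  h5:3  h6:4  h7:4  h8:6  h9:6  h10:5  h11:0  h12:0  h13:0 → peak 7
J@7: h1:7  h2:7  h3:4  h4:3  h5:3  h6:3  h7:4  h8:6  h9:6  h10:6  h11:0  h12:0  h13:0 → peak 7
J@8: h1:7  h2:7  h3:4  h4:3  h5:3  h6:3  h7:3  h8:6  h9:6  h10:6  h11:1  h12:0  h13:0 → peak 7
J@9: h1:7  h2:7  h3:4  h4:3  h5:3  h6:3  h7:3  h8:5  h9:6  h10:6  h11:1  h12:1  h13:0 → peak 7
J@10: h1:7  h2:7  h3:4  h4:3  h5:3  h6:3  h7:3  h8:5  h9:5  h10:6  h11:1  h12:1  h13:1 → peak 7
Best is J@3, peak 7.

7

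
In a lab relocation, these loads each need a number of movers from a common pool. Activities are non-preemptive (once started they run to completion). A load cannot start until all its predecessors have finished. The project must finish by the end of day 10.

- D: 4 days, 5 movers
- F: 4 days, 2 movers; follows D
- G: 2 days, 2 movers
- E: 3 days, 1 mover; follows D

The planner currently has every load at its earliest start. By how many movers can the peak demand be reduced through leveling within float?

Early-start peak: d1:7  d2:7  d3:5  d4:5  d5:3  d6:3  d7:3  d8:2  d9:0  d10:0 ⇒ 7.
Leveled (D@1, F@5, G@5, E@5): d1:5  d2:5  d3:5  d4:5  d5:5  d6:5  d7:3  d8:2  d9:0  d10:0 ⇒ 5.
Reduction 7 − 5 = 2.

2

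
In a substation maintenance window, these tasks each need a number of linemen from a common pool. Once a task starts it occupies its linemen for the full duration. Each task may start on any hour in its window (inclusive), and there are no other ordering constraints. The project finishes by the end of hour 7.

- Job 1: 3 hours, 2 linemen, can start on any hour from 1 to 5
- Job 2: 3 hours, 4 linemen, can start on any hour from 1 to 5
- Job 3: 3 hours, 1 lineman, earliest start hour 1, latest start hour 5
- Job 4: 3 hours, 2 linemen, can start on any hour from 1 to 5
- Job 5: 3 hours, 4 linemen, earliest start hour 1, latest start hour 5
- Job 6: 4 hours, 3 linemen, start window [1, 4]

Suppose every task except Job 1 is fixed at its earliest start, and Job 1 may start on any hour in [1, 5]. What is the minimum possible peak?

Job 1@1: h1:16  h2:16  h3:16  h4:3  h5:0  h6:0  h7:0 → peak 16
Job 1@2: h1:14  h2:16  h3:16  h4:5  h5:0  h6:0  h7:0 → peak 16
Job 1@3: h1:14  h2:14  h3:16  h4:5  h5:2  h6:0  h7:0 → peak 16
Job 1@4: h1:14  h2:14  h3:14  h4:5  h5:2  h6:2  h7:0 → peak 14
Job 1@5: h1:14  h2:14  h3:14  h4:3  h5:2  h6:2  h7:2 → peak 14
Best is Job 1@4, peak 14.

14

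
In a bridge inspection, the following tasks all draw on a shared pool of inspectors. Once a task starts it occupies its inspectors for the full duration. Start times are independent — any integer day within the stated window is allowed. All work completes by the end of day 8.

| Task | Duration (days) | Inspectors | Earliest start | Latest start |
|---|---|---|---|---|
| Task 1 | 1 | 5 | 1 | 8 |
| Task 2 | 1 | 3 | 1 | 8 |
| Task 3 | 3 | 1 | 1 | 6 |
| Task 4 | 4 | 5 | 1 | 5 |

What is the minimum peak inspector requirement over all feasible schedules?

Early-start (Task 1@1, Task 2@1, Task 3@1, Task 4@1) gives peak 14: d1:14  d2:6  d3:6  d4:5  d5:0  d6:0  d7:0  d8:0.
Shift Task 2→2, Task 3→2, Task 4→5.
Schedule Task 1@1, Task 2@2, Task 3@2, Task 4@5: d1:5  d2:4  d3:1  d4:1  d5:5  d6:5  d7:5  d8:5 — peak 5.

5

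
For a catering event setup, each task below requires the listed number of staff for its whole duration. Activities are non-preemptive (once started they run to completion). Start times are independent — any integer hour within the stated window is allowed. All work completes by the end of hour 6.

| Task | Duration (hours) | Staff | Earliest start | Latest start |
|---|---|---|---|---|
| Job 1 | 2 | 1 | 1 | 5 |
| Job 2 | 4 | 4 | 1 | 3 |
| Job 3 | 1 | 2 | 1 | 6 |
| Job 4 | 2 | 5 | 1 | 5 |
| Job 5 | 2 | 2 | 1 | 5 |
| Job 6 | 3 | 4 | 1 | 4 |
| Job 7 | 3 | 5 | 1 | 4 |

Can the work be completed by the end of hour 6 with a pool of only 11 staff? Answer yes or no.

Schedule Job 1@1, Job 2@1, Job 3@1, Job 4@5, Job 5@2, Job 6@1, Job 7@4: h1:11  h2:11  h3:10  h4:9  h5:10  h6:10 — peak 11 ≤ 11.

yes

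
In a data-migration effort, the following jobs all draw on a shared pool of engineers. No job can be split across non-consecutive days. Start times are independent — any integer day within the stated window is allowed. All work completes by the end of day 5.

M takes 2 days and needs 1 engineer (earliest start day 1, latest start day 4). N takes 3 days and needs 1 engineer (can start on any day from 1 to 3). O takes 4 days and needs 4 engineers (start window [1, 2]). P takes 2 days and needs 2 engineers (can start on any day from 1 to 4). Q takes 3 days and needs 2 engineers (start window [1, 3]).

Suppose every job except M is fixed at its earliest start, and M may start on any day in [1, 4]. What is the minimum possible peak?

9

M@1: d1:10  d2:10  d3:7  d4:4  d5:0 → peak 10
M@2: d1:9  d2:10  d3:8  d4:4  d5:0 → peak 10
M@3: d1:9  d2:9  d3:8  d4:5  d5:0 → peak 9
M@4: d1:9  d2:9  d3:7  d4:5  d5:1 → peak 9
Best is M@3, peak 9.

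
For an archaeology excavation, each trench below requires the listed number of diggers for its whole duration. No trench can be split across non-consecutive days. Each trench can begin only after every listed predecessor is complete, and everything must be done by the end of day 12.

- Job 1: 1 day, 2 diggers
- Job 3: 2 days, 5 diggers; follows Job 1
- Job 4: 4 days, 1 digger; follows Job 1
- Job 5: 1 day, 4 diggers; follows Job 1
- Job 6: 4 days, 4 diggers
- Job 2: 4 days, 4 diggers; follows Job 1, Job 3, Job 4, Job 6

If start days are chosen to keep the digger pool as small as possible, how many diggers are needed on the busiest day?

5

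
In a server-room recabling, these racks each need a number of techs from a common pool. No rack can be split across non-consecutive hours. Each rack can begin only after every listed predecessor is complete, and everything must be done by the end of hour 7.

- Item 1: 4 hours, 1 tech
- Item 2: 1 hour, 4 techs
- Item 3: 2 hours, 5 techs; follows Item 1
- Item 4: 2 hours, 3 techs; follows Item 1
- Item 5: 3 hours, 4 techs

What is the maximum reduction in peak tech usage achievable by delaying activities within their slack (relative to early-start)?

1

Early-start peak: h1:9  h2:5  h3:5  h4:1  h5:8  h6:8  h7:0 ⇒ 9.
Leveled (Item 1@1, Item 2@1, Item 3@5, Item 4@5, Item 5@2): h1:5  h2:5  h3:5  h4:5  h5:8  h6:8  h7:0 ⇒ 8.
Reduction 9 − 8 = 1.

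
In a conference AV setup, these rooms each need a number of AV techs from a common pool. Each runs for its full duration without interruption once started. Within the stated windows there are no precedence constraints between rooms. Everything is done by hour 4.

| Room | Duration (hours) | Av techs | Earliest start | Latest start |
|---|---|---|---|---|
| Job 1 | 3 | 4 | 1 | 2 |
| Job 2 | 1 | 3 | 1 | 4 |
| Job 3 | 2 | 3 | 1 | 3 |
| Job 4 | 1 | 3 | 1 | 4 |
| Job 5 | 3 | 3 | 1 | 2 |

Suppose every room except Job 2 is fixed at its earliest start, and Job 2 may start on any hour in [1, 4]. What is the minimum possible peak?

Job 2@1: h1:16  h2:10  h3:7  h4:0 → peak 16
Job 2@2: h1:13  h2:13  h3:7  h4:0 → peak 13
Job 2@3: h1:13  h2:10  h3:10  h4:0 → peak 13
Job 2@4: h1:13  h2:10  h3:7  h4:3 → peak 13
Best is Job 2@2, peak 13.

13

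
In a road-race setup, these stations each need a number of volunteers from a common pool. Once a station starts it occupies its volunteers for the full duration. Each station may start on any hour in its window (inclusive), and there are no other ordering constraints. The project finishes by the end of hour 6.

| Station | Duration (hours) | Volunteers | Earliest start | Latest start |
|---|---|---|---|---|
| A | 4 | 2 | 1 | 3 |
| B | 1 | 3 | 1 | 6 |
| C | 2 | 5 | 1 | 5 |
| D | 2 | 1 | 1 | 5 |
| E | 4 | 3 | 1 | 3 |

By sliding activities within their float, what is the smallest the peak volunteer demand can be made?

Early-start (A@1, B@1, C@1, D@1, E@1) gives peak 14: h1:14  h2:11  h3:5  h4:5  h5:0  h6:0.
Shift B→5, D→3, E→3.
Schedule A@1, B@5, C@1, D@3, E@3: h1:7  h2:7  h3:6  h4:6  h5:6  h6:3 — peak 7.

7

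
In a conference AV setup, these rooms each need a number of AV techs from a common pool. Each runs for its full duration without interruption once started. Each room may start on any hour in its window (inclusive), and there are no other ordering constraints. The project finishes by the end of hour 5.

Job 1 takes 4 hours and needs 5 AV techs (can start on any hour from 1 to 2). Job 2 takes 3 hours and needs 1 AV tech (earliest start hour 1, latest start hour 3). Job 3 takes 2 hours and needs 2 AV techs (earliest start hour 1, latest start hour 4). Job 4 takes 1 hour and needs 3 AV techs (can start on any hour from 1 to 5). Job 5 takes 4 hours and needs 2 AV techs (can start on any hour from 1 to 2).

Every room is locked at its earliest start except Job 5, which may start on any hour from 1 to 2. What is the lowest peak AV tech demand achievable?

11

Job 5@1: h1:13  h2:10  h3:8  h4:7  h5:0 → peak 13
Job 5@2: h1:11  h2:10  h3:8  h4:7  h5:2 → peak 11
Best is Job 5@2, peak 11.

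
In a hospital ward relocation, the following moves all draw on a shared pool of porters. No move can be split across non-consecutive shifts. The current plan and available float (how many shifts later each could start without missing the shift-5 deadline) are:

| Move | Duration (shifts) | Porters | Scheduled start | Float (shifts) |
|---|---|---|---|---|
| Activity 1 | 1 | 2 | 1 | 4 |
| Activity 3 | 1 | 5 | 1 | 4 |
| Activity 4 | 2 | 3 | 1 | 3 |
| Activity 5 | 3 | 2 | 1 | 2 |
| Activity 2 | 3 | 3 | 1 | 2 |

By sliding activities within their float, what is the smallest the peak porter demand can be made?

Early-start (Activity 1@1, Activity 3@1, Activity 4@1, Activity 5@1, Activity 2@1) gives peak 15: s1:15  s2:8  s3:5  s4:0  s5:0.
Shift Activity 3→2, Activity 4→4, Activity 2→3.
Schedule Activity 1@1, Activity 3@2, Activity 4@4, Activity 5@1, Activity 2@3: s1:4  s2:7  s3:5  s4:6  s5:6 — peak 7.

7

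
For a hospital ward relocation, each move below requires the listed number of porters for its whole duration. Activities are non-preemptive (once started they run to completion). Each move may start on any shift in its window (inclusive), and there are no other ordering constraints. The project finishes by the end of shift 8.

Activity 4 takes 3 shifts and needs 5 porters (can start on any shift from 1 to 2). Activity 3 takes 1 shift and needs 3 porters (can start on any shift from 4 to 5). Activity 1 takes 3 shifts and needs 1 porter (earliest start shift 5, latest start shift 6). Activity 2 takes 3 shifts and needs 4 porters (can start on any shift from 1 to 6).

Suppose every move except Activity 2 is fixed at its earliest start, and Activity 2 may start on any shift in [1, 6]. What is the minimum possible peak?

Activity 2@1: s1:9  s2:9  s3:9  s4:3  s5:1  s6:1  s7:1  s8:0 → peak 9
Activity 2@2: s1:5  s2:9  s3:9  s4:7  s5:1  s6:1  s7:1  s8:0 → peak 9
Activity 2@3: s1:5  s2:5  s3:9  s4:7  s5:5  s6:1  s7:1  s8:0 → peak 9
Activity 2@4: s1:5  s2:5  s3:5  s4:7  s5:5  s6:5  s7:1  s8:0 → peak 7
Activity 2@5: s1:5  s2:5  s3:5  s4:3  s5:5  s6:5  s7:5  s8:0 → peak 5
Activity 2@6: s1:5  s2:5  s3:5  s4:3  s5:1  s6:5  s7:5  s8:4 → peak 5
Best is Activity 2@5, peak 5.

5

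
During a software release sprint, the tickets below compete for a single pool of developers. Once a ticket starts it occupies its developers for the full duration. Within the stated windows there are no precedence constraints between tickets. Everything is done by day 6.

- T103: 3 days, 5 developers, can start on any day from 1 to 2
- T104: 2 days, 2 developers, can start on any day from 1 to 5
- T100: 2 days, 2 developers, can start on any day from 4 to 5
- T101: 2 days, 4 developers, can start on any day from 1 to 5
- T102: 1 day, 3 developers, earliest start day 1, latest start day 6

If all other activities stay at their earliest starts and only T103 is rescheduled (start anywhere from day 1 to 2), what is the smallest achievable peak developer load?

T103@1: d1:14  d2:11  d3:5  d4:2  d5:2  d6:0 → peak 14
T103@2: d1:9  d2:11  d3:5  d4:7  d5:2  d6:0 → peak 11
Best is T103@2, peak 11.

11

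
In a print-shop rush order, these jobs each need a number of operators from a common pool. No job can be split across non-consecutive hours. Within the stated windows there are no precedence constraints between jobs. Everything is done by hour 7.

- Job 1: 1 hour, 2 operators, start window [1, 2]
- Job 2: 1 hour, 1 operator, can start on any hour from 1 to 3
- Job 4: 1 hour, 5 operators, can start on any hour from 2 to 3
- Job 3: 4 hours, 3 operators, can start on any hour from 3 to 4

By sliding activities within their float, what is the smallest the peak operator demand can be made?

5

Schedule Job 1@1, Job 2@1, Job 4@2, Job 3@3: h1:3  h2:5  h3:3  h4:3  h5:3  h6:3  h7:0 — peak 5.
No arrangement of the 24 feasible schedules does better.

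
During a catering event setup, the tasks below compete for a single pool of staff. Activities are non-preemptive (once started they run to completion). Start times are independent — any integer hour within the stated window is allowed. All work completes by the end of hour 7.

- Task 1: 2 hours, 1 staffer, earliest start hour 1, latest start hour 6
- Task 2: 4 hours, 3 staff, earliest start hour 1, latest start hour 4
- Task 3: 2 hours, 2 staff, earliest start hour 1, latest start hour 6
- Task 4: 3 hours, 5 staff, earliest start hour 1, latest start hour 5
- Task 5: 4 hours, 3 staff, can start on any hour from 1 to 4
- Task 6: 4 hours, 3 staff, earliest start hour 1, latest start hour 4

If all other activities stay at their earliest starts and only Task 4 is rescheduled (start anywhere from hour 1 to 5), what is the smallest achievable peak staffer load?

12

Task 4@1: h1:17  h2:17  h3:14  h4:9  h5:0  h6:0  h7:0 → peak 17
Task 4@2: h1:12  h2:17  h3:14  h4:14  h5:0  h6:0  h7:0 → peak 17
Task 4@3: h1:12  h2:12  h3:14  h4:14  h5:5  h6:0  h7:0 → peak 14
Task 4@4: h1:12  h2:12  h3:9  h4:14  h5:5  h6:5  h7:0 → peak 14
Task 4@5: h1:12  h2:12  h3:9  h4:9  h5:5  h6:5  h7:5 → peak 12
Best is Task 4@5, peak 12.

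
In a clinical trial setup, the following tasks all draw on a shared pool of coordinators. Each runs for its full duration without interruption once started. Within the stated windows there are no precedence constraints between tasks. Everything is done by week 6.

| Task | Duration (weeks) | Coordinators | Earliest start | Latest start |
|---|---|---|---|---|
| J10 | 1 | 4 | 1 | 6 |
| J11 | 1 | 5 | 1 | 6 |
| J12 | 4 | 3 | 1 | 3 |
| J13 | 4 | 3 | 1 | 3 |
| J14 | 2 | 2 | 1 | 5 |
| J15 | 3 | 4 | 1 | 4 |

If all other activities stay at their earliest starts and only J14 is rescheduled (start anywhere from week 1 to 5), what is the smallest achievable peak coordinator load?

J14@1: w1:21  w2:12  w3:10  w4:6  w5:0  w6:0 → peak 21
J14@2: w1:19  w2:12  w3:12  w4:6  w5:0  w6:0 → peak 19
J14@3: w1:19  w2:10  w3:12  w4:8  w5:0  w6:0 → peak 19
J14@4: w1:19  w2:10  w3:10  w4:8  w5:2  w6:0 → peak 19
J14@5: w1:19  w2:10  w3:10  w4:6  w5:2  w6:2 → peak 19
Best is J14@2, peak 19.

19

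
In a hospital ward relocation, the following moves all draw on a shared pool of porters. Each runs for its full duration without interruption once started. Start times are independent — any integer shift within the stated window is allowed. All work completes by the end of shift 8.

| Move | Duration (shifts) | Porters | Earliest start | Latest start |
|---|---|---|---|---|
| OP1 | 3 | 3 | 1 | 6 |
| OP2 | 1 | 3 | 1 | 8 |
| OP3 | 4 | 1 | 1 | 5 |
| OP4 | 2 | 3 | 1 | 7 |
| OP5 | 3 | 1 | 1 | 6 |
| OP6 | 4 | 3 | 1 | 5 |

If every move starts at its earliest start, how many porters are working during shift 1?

At early start, shift 1 has: OP1, OP2, OP3, OP4, OP5, OP6.
Demand: 3 + 3 + 1 + 3 + 1 + 3 = 14.

14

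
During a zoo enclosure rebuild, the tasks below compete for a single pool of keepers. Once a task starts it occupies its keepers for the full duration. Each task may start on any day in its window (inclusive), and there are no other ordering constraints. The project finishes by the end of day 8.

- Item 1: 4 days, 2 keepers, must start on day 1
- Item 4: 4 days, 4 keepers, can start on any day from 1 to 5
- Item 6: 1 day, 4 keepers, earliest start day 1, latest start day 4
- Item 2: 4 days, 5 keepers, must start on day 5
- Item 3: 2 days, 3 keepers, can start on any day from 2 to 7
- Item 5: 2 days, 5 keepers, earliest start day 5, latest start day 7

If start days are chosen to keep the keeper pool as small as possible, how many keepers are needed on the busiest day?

10

Schedule Item 1@1, Item 4@1, Item 6@1, Item 2@5, Item 3@2, Item 5@5: d1:10  d2:9  d3:9  d4:6  d5:10  d6:10  d7:5  d8:5 — peak 10.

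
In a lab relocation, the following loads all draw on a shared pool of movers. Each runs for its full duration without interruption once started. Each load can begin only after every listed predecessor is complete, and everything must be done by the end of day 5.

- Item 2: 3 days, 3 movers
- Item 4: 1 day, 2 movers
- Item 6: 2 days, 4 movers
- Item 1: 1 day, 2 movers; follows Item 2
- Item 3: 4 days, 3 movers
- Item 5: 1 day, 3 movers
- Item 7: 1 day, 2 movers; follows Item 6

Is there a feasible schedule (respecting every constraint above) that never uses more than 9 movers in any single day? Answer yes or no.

The minimum achievable peak is 10; 9 < 10, so no feasible schedule stays within the cap.

no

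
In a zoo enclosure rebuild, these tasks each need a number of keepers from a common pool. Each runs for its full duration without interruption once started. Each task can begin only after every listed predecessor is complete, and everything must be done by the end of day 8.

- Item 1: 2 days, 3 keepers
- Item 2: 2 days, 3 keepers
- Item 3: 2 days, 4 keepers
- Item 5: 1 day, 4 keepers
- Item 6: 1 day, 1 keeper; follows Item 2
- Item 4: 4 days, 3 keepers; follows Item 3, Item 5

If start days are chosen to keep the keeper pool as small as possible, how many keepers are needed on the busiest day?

6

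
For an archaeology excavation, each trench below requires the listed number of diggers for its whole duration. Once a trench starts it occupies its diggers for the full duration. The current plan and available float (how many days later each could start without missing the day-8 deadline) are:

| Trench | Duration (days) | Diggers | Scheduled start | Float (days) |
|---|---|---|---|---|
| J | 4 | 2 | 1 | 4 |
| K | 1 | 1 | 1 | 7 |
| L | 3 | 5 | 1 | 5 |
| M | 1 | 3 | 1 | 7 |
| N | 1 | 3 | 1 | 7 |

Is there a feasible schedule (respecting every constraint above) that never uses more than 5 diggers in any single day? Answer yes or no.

Schedule J@1, K@1, L@5, M@2, N@3: d1:3  d2:5  d3:5  d4:2  d5:5  d6:5  d7:5  d8:0 — peak 5 ≤ 5.

yes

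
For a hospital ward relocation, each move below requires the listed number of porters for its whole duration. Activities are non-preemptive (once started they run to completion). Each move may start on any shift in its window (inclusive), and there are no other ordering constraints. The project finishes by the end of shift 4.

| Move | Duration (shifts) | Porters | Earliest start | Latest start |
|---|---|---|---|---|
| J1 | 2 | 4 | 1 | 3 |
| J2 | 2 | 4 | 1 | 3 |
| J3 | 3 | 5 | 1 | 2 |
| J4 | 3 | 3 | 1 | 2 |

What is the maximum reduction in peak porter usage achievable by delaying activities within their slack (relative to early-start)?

4

Early-start peak: s1:16  s2:16  s3:8  s4:0 ⇒ 16.
Leveled (J1@1, J2@3, J3@1, J4@1): s1:12  s2:12  s3:12  s4:4 ⇒ 12.
Reduction 16 − 12 = 4.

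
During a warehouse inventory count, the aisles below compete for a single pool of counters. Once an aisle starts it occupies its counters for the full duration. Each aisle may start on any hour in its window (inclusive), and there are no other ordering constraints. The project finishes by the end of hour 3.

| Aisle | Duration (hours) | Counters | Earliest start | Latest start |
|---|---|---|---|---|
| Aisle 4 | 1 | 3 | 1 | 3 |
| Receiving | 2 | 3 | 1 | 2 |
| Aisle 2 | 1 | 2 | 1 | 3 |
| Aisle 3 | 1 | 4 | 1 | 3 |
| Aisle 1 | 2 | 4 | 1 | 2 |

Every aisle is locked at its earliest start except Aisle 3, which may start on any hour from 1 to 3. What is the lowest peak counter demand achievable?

12

Aisle 3@1: h1:16  h2:7  h3:0 → peak 16
Aisle 3@2: h1:12  h2:11  h3:0 → peak 12
Aisle 3@3: h1:12  h2:7  h3:4 → peak 12
Best is Aisle 3@2, peak 12.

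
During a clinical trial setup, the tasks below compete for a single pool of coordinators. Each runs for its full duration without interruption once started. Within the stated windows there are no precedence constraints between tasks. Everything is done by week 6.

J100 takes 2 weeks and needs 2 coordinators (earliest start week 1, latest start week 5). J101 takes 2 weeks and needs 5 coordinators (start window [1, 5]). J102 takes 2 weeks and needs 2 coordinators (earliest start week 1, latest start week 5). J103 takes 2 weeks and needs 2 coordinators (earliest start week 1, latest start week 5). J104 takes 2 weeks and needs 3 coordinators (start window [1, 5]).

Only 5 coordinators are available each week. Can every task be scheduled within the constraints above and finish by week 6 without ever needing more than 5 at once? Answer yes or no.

yes

Schedule J100@1, J101@3, J102@1, J103@5, J104@5: w1:4  w2:4  w3:5  w4:5  w5:5  w6:5 — peak 5 ≤ 5.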